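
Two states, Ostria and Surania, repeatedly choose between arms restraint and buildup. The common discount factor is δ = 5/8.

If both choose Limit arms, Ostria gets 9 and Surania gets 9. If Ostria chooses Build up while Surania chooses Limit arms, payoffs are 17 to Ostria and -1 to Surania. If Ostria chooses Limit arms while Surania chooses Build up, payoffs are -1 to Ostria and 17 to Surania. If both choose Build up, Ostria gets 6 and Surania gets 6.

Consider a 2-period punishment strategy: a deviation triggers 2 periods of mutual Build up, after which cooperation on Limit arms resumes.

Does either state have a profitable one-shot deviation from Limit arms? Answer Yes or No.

A one-shot deviation gives 17 now, then 6 for 2 periods, then back to 9.
Gain from deviating: (17−9) today; loss: (9−6) in each of the next 2 periods.
No-deviation condition: (9−6)(δ+…+δ^2) ≥ 17−9, i.e. δ+…+δ^2 ≥ 8/3.
At δ = 5/8: δ+…+δ^2 = 1.0156 < 2.6667.
So cooperation is not sustainable.

Yes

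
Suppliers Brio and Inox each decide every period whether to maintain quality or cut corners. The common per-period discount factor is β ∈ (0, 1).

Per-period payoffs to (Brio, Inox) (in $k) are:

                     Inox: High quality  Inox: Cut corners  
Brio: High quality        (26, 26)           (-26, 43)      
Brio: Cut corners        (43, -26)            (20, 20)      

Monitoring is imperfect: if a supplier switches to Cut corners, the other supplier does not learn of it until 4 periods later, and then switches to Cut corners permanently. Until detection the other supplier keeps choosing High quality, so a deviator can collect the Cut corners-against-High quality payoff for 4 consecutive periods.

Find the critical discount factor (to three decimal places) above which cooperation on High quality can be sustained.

0.927

A deviator earns 43 for 4 periods, then 20 forever; cooperating earns 26 forever. Multiplying the IC by (1−β):
26 ≥ 43(1−β^4) + 20β^4, so 23·β^4 ≥ 17 and β^4 ≥ 17/23.
β ≥ (17/23)^(1/4) ≈ 0.927.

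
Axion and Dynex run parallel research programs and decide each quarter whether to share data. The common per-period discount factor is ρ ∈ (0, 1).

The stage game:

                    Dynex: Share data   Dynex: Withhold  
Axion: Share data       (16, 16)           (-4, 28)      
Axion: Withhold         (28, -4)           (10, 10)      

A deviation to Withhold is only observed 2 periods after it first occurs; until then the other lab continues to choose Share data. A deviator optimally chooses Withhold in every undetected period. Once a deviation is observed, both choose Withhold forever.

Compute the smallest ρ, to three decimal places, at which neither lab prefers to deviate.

0.816

Deviating for the 2 undetected periods gains 28−16 = 12 per period over cooperation, then loses 16−10 = 6 per period forever once punishment starts.
Gain: 12(1 + ρ + … + ρ^1); loss: 6·ρ^2/(1−ρ).
No profitable deviation ⇔ 12(1−ρ^2) ≤ 6·ρ^2, i.e. ρ^2 ≥ 12/(12+6) = 2/3.
Hence ρ ≥ (2/3)^(1/2) ≈ 0.816.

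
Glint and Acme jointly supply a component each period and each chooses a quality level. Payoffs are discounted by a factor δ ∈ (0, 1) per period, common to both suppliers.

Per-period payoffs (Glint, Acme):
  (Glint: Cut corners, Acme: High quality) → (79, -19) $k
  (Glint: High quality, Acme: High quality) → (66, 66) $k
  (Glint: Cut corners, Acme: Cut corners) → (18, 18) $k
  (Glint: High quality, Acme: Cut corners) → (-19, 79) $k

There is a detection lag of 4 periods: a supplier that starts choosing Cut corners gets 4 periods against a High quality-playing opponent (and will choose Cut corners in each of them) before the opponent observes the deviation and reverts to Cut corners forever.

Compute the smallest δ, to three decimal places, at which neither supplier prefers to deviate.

Deviating for the 4 undetected periods gains 79−66 = 13 per period over cooperation, then loses 66−18 = 48 per period forever once punishment starts.
Gain: 13(1 + δ + … + δ^3); loss: 48·δ^4/(1−δ).
No profitable deviation ⇔ 13(1−δ^4) ≤ 48·δ^4, i.e. δ^4 ≥ 13/(13+48) = 13/61.
Hence δ ≥ (13/61)^(1/4) ≈ 0.679.

0.679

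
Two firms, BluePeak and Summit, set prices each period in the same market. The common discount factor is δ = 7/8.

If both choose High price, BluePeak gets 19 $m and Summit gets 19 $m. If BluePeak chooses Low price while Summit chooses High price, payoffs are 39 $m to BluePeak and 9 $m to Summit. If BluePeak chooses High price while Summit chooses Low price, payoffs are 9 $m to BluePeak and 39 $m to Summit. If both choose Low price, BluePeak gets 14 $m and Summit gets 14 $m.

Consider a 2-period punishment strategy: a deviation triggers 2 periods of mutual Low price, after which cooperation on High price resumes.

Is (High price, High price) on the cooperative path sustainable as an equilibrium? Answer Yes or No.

No

A one-shot deviation gives 39 now, then 14 for 2 periods, then back to 19.
Gain from deviating: (39−19) today; loss: (19−14) in each of the next 2 periods.
No-deviation condition: (19−14)(δ+…+δ^2) ≥ 39−19, i.e. δ+…+δ^2 ≥ 4.
At δ = 7/8: δ+…+δ^2 = 1.6406 < 4.0000.
So cooperation is not sustainable.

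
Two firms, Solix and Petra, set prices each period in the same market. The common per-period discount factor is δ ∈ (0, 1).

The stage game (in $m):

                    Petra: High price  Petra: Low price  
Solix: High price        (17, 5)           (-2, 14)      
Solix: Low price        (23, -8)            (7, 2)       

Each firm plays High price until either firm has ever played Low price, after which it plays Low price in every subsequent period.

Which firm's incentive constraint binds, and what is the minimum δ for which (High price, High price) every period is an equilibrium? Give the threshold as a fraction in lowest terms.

For Solix: deviation gain 23−17 = 6, per-period punishment loss 17−7 = 10. IC gives δ ≥ 6/16 = 3/8.
For Petra: gain 9, loss 3 per period, so δ ≥ 9/12 = 3/4.
The tighter constraint is Petra's, so cooperation needs δ ≥ 3/4.

Petra; δ ≥ 3/4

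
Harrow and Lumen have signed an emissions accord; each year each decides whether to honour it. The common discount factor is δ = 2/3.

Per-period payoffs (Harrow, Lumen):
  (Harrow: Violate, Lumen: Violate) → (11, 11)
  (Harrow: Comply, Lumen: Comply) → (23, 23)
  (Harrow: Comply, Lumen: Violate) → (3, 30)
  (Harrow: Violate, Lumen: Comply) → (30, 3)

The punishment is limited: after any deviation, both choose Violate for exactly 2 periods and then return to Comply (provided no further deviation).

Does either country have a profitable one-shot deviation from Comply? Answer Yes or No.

Comparing payoff streams over the 3 periods until play realigns: cooperate → 23(1+δ+…+δ^2); deviate → 30 + 11(δ+…+δ^2).
Cooperation is sustained iff (23−11)(δ+…+δ^2) ≥ 30−23.
δ+…+δ^2 = 2/3·(1−(2/3)^2)/(1−2/3) = 1.1111, and (30−23)/(23−11) = 0.5833.
1.1111 ≥ 0.5833, so cooperation is sustainable.

No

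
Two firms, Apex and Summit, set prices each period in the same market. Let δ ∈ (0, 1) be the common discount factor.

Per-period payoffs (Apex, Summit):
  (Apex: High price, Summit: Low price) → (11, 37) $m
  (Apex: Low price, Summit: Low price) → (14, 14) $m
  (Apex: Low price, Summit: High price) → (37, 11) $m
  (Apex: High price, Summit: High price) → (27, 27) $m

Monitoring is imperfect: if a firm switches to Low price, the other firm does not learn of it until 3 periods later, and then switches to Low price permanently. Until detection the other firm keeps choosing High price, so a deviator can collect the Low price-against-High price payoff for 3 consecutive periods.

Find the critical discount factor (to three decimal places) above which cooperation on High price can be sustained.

0.758

The best deviation is to choose Low price for all 3 undetected periods, earning 37 each, then 14 forever once detected.
Deviation value: 37(1−δ^3)/(1−δ) + 14δ^3/(1−δ); cooperation value: 27/(1−δ).
IC: 27 ≥ 37(1−δ^3) + 14δ^3 = 37 − 23δ^3.
So δ^3 ≥ 10/23, giving δ ≥ (10/23)^(1/3) ≈ 0.758.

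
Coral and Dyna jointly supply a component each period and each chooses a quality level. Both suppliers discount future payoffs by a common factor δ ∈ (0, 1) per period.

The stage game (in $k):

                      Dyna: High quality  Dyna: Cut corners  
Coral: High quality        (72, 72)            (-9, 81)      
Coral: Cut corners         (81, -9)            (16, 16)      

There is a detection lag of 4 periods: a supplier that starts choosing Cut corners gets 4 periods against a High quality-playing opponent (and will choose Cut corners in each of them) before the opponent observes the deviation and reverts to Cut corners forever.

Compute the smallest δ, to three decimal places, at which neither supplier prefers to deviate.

The best deviation is to choose Cut corners for all 4 undetected periods, earning 81 each, then 16 forever once detected.
Deviation value: 81(1−δ^4)/(1−δ) + 16δ^4/(1−δ); cooperation value: 72/(1−δ).
IC: 72 ≥ 81(1−δ^4) + 16δ^4 = 81 − 65δ^4.
So δ^4 ≥ 9/65, giving δ ≥ (9/65)^(1/4) ≈ 0.610.

0.610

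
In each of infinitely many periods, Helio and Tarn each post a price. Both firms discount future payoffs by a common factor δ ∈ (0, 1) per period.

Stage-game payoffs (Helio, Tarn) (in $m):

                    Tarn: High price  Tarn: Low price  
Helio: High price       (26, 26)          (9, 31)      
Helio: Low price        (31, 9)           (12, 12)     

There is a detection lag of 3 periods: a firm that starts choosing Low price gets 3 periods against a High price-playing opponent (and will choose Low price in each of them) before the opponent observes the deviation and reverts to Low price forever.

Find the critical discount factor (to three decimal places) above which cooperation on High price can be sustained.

A deviator earns 31 for 3 periods, then 12 forever; cooperating earns 26 forever. Multiplying the IC by (1−δ):
26 ≥ 31(1−δ^3) + 12δ^3, so 19·δ^3 ≥ 5 and δ^3 ≥ 5/19.
δ ≥ (5/19)^(1/3) ≈ 0.641.

0.641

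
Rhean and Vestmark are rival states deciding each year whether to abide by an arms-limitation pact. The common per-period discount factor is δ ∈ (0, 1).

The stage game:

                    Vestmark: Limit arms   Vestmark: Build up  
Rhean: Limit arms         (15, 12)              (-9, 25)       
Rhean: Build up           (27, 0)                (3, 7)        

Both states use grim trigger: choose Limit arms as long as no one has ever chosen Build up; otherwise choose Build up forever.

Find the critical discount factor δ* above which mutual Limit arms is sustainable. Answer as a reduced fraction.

Rhean: cooperation gives 15 each period; deviation gives 27 once then 3 forever.
  15/(1−δ) ≥ 27 + 3δ/(1−δ) ⇒ δ ≥ 12/24 = 1/2.
Vestmark: cooperation gives 12 each period; deviation gives 25 once then 7 forever.
  δ ≥ 13/18.
Both must hold, so the binding constraint is Vestmark's: δ ≥ 13/18.

13/18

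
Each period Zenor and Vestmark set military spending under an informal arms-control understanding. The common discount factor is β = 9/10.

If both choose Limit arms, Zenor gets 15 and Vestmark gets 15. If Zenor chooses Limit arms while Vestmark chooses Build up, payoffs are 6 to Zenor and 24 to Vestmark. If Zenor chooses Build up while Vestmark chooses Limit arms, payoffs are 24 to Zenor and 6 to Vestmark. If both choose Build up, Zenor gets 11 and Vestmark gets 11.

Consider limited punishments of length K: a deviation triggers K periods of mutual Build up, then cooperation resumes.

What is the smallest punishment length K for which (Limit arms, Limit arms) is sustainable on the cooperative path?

3

IC: β(1−β^K)/(1−β) ≥ (24−15)/(15−11) = 9/4.
With β = 9/10: need 1 − β^K ≥ 9/4·(1−9/10)/(9/10), i.e. β^K ≤ 0.7500.
Since (9/10)^2 = 0.8100 and (9/10)^3 = 0.7290, the smallest such K is 3.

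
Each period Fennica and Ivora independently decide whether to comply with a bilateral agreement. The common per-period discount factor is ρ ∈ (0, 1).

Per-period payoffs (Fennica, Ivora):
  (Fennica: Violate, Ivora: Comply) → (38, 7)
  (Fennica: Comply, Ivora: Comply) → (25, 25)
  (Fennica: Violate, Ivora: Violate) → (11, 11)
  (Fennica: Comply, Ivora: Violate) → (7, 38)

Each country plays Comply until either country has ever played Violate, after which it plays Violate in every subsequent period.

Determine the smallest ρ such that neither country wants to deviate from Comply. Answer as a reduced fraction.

13/27

25/(1−ρ) ≥ 38 + 11ρ/(1−ρ)
25 ≥ 38 − 27ρ
ρ ≥ 13/27.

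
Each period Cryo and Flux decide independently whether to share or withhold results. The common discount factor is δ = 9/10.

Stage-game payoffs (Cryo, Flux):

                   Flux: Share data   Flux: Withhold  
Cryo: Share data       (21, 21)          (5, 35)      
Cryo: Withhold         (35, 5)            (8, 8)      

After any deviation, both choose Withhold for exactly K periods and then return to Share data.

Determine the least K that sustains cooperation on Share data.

2

No profitable deviation requires (21−8)(δ+…+δ^K) ≥ 35−21, i.e. δ+…+δ^K ≥ 14/13 ≈ 1.0769.
With δ = 9/10, the partial sums are K=1: 0.9000, K=2: 1.7100.
K = 2 is the first length at which the sum reaches 1.0769.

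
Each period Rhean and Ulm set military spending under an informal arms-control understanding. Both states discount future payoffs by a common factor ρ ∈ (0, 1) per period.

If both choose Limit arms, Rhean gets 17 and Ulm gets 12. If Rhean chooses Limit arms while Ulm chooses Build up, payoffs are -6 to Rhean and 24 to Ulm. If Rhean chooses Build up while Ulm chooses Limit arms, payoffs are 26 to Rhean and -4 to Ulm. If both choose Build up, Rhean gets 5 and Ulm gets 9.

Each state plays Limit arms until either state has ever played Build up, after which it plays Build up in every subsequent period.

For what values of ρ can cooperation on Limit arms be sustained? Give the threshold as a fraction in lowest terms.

For Rhean: deviation gain 26−17 = 9, per-period punishment loss 17−5 = 12. IC gives ρ ≥ 9/21 = 3/7.
For Ulm: gain 12, loss 3 per period, so ρ ≥ 12/15 = 4/5.
The tighter constraint is Ulm's, so cooperation needs ρ ≥ 4/5.

4/5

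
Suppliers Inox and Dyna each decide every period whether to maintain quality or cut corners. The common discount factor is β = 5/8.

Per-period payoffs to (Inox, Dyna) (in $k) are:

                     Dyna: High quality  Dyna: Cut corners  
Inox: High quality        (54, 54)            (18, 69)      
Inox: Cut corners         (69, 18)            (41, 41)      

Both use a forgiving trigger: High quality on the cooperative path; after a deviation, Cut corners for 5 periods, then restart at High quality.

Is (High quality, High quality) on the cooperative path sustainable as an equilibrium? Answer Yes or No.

Comparing payoff streams over the 6 periods until play realigns: cooperate → 54(1+β+…+β^5); deviate → 69 + 41(β+…+β^5).
Cooperation is sustained iff (54−41)(β+…+β^5) ≥ 69−54.
β+…+β^5 = 5/8·(1−(5/8)^5)/(1−5/8) = 1.5077, and (69−54)/(54−41) = 1.1538.
1.5077 ≥ 1.1538, so cooperation is sustainable.

Yes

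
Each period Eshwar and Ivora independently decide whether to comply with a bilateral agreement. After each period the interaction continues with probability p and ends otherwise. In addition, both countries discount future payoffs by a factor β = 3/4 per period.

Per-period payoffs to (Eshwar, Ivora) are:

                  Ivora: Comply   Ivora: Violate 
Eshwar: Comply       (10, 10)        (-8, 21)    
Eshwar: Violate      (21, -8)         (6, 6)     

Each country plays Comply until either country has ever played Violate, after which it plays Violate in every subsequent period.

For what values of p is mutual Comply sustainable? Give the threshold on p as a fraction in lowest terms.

Expected continuation weight on next period's payoff is β·p = 3/4·p, which plays the role of the discount factor.
Cooperation requires 3/4·p ≥ (21−10)/(21−6) = 11/15, hence p ≥ 44/45.

44/45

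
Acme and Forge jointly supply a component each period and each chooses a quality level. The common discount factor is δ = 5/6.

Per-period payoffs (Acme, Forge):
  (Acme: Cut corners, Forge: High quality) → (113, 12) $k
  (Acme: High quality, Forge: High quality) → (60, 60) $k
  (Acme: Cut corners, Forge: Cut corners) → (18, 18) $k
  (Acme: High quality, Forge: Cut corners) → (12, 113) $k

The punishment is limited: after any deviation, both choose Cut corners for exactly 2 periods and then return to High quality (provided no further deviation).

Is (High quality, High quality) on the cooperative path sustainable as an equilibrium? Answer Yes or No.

IC: δ+…+δ^2 ≥ (113−60)/(60−18) = 53/42.
At δ = 5/6: partial sum = 1.5278 ≥ 1.2619. Cooperation sustainable.

Yes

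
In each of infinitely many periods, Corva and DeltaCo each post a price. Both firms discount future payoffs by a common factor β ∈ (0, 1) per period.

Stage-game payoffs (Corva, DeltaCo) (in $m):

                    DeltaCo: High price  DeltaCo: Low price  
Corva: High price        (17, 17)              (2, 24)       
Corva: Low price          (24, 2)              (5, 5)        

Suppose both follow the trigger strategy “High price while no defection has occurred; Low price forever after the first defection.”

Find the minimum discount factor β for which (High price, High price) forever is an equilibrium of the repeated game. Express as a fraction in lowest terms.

17/(1−β) ≥ 24 + 5β/(1−β)
17 ≥ 24 − 19β
β ≥ 7/19.

7/19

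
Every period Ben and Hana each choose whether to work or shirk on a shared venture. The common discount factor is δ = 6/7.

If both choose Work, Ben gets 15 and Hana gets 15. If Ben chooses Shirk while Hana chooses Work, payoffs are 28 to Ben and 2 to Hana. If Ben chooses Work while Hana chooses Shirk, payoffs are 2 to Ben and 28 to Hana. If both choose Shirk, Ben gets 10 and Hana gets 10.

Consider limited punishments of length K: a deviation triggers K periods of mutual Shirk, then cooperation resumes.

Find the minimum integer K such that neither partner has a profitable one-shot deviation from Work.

4

No profitable deviation requires (15−10)(δ+…+δ^K) ≥ 28−15, i.e. δ+…+δ^K ≥ 13/5 ≈ 2.6000.
With δ = 6/7, the partial sums are K=1: 0.8571, K=2: 1.5918, K=3: 2.2216, K=4: 2.7613.
K = 4 is the first length at which the sum reaches 2.6000.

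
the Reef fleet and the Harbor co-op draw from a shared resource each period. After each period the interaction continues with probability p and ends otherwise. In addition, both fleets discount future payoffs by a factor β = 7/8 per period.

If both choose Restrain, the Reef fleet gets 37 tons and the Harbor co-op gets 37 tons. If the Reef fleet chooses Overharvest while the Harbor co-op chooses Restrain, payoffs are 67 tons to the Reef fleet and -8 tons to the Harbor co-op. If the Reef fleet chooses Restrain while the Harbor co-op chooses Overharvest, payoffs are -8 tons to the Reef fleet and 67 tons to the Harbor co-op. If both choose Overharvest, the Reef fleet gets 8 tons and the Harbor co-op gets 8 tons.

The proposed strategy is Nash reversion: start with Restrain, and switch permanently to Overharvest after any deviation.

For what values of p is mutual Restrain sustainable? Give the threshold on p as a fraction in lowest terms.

240/413

Expected continuation weight on next period's payoff is β·p = 7/8·p, which plays the role of the discount factor.
Cooperation requires 7/8·p ≥ (67−37)/(67−8) = 30/59, hence p ≥ 240/413.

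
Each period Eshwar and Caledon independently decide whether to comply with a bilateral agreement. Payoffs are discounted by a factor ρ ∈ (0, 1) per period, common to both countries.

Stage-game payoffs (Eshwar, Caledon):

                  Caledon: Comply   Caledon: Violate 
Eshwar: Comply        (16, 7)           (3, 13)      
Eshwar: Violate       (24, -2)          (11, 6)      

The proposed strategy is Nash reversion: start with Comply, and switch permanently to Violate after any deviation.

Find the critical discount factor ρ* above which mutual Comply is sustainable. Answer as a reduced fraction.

6/7

Eshwar's threshold: (24−16)/(24−11) = 8/13.
Caledon's threshold: (13−7)/(13−6) = 6/7.
8/13 < 6/7, so Caledon binds and ρ* = 6/7.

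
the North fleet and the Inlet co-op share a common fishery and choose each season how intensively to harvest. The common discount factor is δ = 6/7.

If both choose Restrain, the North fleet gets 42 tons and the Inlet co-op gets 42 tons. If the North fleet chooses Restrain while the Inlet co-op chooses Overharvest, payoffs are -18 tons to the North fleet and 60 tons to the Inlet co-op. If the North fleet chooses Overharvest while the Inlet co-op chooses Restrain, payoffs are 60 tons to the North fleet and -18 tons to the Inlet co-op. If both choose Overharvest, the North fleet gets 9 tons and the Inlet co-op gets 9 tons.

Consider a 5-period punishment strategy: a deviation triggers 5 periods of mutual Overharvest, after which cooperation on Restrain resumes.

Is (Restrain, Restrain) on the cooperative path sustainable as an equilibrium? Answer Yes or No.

Yes

IC: δ+…+δ^5 ≥ (60−42)/(42−9) = 6/11.
At δ = 6/7: partial sum = 3.2240 ≥ 0.5455. Cooperation sustainable.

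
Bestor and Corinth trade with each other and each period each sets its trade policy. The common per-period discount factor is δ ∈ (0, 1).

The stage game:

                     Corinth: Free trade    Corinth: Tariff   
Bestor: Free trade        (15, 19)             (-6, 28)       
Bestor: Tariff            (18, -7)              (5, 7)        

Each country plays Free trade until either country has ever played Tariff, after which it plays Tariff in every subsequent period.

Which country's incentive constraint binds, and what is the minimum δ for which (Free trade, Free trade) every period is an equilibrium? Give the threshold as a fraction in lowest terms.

Corinth; δ ≥ 3/7

Bestor: cooperation gives 15 each period; deviation gives 18 once then 5 forever.
  15/(1−δ) ≥ 18 + 5δ/(1−δ) ⇒ δ ≥ 3/13.
Corinth: cooperation gives 19 each period; deviation gives 28 once then 7 forever.
  δ ≥ 9/21 = 3/7.
Both must hold, so the binding constraint is Corinth's: δ ≥ 3/7.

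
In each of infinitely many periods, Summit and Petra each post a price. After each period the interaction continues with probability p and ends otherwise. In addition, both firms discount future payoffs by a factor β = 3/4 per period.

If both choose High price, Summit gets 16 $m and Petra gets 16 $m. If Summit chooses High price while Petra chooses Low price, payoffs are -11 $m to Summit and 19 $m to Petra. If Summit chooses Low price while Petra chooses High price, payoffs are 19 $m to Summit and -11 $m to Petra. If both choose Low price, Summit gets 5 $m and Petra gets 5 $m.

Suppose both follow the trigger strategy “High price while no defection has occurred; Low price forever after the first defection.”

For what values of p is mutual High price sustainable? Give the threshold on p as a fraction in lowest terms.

2/7

Expected continuation weight on next period's payoff is β·p = 3/4·p, which plays the role of the discount factor.
Cooperation requires 3/4·p ≥ (19−16)/(19−5) = 3/14, hence p ≥ 2/7.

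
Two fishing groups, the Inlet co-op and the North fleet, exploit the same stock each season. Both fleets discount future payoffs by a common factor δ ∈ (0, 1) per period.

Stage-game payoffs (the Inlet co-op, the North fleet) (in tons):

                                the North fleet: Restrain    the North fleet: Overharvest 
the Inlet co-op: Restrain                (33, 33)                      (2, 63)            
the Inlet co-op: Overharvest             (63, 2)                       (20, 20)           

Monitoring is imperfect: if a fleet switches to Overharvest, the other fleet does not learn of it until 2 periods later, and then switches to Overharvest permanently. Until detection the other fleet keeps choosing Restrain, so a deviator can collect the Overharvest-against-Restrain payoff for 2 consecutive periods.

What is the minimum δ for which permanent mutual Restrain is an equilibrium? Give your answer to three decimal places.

0.835

The best deviation is to choose Overharvest for all 2 undetected periods, earning 63 each, then 20 forever once detected.
Deviation value: 63(1−δ^2)/(1−δ) + 20δ^2/(1−δ); cooperation value: 33/(1−δ).
IC: 33 ≥ 63(1−δ^2) + 20δ^2 = 63 − 43δ^2.
So δ^2 ≥ 30/43, giving δ ≥ (30/43)^(1/2) ≈ 0.835.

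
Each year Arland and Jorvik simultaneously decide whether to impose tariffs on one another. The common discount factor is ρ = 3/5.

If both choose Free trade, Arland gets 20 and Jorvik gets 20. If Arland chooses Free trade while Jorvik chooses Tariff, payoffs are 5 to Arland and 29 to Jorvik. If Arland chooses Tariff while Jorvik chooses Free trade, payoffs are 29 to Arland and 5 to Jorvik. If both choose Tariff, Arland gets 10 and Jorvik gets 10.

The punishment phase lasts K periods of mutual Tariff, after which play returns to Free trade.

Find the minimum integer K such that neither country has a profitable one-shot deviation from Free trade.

IC: ρ(1−ρ^K)/(1−ρ) ≥ (29−20)/(20−10) = 9/10.
With ρ = 3/5: need 1 − ρ^K ≥ 9/10·(1−3/5)/(3/5), i.e. ρ^K ≤ 0.4000.
Since (3/5)^1 = 0.6000 and (3/5)^2 = 0.3600, the smallest such K is 2.

2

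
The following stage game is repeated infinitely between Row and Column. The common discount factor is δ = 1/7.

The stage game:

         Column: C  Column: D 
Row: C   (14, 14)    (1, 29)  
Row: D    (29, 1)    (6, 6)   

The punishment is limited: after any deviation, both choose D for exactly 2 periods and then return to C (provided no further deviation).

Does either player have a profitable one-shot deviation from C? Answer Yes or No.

A one-shot deviation gives 29 now, then 6 for 2 periods, then back to 14.
Gain from deviating: (29−14) today; loss: (14−6) in each of the next 2 periods.
No-deviation condition: (14−6)(δ+…+δ^2) ≥ 29−14, i.e. δ+…+δ^2 ≥ 15/8.
At δ = 1/7: δ+…+δ^2 = 0.1633 < 1.8750.
So cooperation is not sustainable.

Yes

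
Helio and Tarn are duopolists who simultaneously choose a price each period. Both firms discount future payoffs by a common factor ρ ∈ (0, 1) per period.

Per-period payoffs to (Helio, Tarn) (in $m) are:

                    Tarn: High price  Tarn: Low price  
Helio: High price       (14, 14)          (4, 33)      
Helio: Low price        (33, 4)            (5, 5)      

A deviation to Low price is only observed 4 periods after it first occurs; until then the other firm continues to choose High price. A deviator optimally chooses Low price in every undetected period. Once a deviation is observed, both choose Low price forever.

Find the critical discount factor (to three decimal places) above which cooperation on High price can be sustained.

Deviating for the 4 undetected periods gains 33−14 = 19 per period over cooperation, then loses 14−5 = 9 per period forever once punishment starts.
Gain: 19(1 + ρ + … + ρ^3); loss: 9·ρ^4/(1−ρ).
No profitable deviation ⇔ 19(1−ρ^4) ≤ 9·ρ^4, i.e. ρ^4 ≥ 19/(19+9) = 19/28.
Hence ρ ≥ (19/28)^(1/4) ≈ 0.908.

0.908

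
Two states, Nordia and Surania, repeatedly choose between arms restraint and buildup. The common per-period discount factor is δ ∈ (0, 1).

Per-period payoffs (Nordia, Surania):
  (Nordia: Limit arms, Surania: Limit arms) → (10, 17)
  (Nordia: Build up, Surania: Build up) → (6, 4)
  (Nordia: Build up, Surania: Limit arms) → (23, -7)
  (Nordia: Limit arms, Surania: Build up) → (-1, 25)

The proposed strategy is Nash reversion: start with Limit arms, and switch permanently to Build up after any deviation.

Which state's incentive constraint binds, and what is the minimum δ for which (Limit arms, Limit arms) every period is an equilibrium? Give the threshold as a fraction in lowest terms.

Nordia; δ ≥ 13/17

Nordia: cooperation gives 10 each period; deviation gives 23 once then 6 forever.
  10/(1−δ) ≥ 23 + 6δ/(1−δ) ⇒ δ ≥ 13/17.
Surania: cooperation gives 17 each period; deviation gives 25 once then 4 forever.
  δ ≥ 8/21.
Both must hold, so the binding constraint is Nordia's: δ ≥ 13/17.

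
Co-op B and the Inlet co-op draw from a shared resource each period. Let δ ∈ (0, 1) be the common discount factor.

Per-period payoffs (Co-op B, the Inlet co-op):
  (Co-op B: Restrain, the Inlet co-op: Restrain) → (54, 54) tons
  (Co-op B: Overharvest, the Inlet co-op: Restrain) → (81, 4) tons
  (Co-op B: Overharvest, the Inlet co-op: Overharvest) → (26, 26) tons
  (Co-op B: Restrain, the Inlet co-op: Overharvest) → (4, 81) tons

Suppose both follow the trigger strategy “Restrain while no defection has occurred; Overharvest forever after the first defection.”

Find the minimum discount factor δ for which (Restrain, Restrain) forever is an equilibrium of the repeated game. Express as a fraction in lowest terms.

27/55

Cooperation forever yields 54 each period: 54/(1−δ).
Deviating yields 81 once, then 26 forever: 81 + 26δ/(1−δ).
No profitable deviation requires 54/(1−δ) ≥ 81 + 26δ/(1−δ).
Multiplying by (1−δ): 54 ≥ 81(1−δ) + 26δ = 81 − 55δ.
So 55δ ≥ 27, i.e. δ ≥ 27/55.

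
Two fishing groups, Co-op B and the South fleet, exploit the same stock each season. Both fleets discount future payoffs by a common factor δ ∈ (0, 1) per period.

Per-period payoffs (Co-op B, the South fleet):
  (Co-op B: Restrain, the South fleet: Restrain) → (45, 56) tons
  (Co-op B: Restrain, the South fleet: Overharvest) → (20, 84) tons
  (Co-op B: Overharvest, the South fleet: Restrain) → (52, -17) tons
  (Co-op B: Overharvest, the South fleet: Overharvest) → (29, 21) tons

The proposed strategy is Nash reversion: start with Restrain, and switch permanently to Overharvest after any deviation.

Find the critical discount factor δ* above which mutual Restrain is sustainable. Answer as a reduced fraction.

Co-op B's threshold: (52−45)/(52−29) = 7/23.
the South fleet's threshold: (84−56)/(84−21) = 4/9.
7/23 < 4/9, so the South fleet binds and δ* = 4/9.

4/9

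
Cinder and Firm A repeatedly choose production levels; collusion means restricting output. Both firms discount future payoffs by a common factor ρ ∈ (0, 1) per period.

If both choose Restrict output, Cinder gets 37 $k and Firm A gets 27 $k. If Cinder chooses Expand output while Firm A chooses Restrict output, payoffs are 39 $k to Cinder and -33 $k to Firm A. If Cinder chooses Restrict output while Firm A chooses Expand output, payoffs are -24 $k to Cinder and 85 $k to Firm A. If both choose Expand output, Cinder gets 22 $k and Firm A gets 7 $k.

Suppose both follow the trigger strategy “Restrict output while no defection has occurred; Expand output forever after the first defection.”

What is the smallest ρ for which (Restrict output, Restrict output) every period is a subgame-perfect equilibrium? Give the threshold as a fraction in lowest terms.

Cinder: cooperation gives 37 each period; deviation gives 39 once then 22 forever.
  37/(1−ρ) ≥ 39 + 22ρ/(1−ρ) ⇒ ρ ≥ 2/17.
Firm A: cooperation gives 27 each period; deviation gives 85 once then 7 forever.
  ρ ≥ 58/78 = 29/39.
Both must hold, so the binding constraint is Firm A's: ρ ≥ 29/39.

29/39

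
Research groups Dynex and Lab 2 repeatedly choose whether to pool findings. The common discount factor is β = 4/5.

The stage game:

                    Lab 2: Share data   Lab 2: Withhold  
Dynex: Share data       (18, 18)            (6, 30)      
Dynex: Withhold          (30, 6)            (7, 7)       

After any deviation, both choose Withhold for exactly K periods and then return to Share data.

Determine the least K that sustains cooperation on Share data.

No profitable deviation requires (18−7)(β+…+β^K) ≥ 30−18, i.e. β+…+β^K ≥ 12/11 ≈ 1.0909.
With β = 4/5, the partial sums are K=1: 0.8000, K=2: 1.4400.
K = 2 is the first length at which the sum reaches 1.0909.

2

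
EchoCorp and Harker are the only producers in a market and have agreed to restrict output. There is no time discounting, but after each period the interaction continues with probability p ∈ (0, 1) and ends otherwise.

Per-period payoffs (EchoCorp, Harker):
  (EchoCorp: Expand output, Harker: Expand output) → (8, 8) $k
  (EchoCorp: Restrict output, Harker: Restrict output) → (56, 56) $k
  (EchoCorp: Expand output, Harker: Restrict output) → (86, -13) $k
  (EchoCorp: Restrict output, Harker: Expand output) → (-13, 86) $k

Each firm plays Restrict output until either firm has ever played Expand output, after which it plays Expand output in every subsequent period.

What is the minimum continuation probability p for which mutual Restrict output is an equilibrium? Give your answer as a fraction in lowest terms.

Expected cooperation value is 56 + p·56 + p²·56 + … = 56/(1−p); deviation gives 86 + p·8/(1−p).
56 ≥ 86(1−p) + 8p ⇒ 78p ≥ 30 ⇒ p ≥ 30/78 = 5/13.

5/13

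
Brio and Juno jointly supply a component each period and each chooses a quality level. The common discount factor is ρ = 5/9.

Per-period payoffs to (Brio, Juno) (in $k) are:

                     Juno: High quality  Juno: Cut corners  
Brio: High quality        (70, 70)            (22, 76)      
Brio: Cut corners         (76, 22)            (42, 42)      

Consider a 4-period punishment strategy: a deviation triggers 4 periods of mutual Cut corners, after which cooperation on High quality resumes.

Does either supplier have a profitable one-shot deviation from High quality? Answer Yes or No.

A one-shot deviation gives 76 now, then 42 for 4 periods, then back to 70.
Gain from deviating: (76−70) today; loss: (70−42) in each of the next 4 periods.
No-deviation condition: (70−42)(ρ+…+ρ^4) ≥ 76−70, i.e. ρ+…+ρ^4 ≥ 3/14.
At ρ = 5/9: ρ+…+ρ^4 = 1.1309 ≥ 0.2143.
So cooperation is sustainable.

No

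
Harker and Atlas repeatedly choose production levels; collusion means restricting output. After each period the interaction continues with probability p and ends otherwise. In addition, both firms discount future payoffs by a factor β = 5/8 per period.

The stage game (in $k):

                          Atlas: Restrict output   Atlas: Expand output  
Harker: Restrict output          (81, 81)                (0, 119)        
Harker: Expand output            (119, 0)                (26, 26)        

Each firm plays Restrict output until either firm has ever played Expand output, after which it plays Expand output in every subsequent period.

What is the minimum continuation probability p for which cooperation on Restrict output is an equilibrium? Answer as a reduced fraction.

Expected continuation weight on next period's payoff is β·p = 5/8·p, which plays the role of the discount factor.
Cooperation requires 5/8·p ≥ (119−81)/(119−26) = 38/93, hence p ≥ 304/465.

304/465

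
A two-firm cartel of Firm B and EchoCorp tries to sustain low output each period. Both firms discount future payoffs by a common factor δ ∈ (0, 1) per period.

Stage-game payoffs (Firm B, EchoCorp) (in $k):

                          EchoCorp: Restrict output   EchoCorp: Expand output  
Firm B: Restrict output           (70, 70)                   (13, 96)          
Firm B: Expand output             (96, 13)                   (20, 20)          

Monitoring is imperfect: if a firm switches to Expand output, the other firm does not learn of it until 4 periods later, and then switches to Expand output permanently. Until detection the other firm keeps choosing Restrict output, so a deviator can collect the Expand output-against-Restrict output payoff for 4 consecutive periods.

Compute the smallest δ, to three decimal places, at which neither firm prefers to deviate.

A deviator earns 96 for 4 periods, then 20 forever; cooperating earns 70 forever. Multiplying the IC by (1−δ):
70 ≥ 96(1−δ^4) + 20δ^4, so 76·δ^4 ≥ 26 and δ^4 ≥ 13/38.
δ ≥ (13/38)^(1/4) ≈ 0.765.

0.765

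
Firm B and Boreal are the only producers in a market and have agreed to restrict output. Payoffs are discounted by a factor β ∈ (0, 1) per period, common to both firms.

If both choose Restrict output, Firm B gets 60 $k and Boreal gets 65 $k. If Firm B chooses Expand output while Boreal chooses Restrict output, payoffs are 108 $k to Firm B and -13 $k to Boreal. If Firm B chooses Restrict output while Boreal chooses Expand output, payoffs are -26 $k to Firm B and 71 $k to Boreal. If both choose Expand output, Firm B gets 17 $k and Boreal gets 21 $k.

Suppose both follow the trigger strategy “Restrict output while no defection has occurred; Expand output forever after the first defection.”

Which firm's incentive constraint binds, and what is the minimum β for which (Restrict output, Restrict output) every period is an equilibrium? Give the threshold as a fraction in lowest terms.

For Firm B: deviation gain 108−60 = 48, per-period punishment loss 60−17 = 43. IC gives β ≥ 48/91.
For Boreal: gain 6, loss 44 per period, so β ≥ 6/50 = 3/25.
The tighter constraint is Firm B's, so cooperation needs β ≥ 48/91.

Firm B; β ≥ 48/91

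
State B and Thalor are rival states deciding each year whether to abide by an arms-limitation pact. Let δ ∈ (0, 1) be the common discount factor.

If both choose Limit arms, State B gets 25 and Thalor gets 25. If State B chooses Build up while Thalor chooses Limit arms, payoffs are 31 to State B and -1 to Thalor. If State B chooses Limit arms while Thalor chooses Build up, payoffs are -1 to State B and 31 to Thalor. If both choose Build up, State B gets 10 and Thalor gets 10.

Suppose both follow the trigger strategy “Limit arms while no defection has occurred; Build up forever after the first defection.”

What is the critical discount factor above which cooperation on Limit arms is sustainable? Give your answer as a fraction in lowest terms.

2/7

Cooperation forever yields 25 each period: 25/(1−δ).
Deviating yields 31 once, then 10 forever: 31 + 10δ/(1−δ).
No profitable deviation requires 25/(1−δ) ≥ 31 + 10δ/(1−δ).
Multiplying by (1−δ): 25 ≥ 31(1−δ) + 10δ = 31 − 21δ.
So 21δ ≥ 6, i.e. δ ≥ 6/21 = 2/7.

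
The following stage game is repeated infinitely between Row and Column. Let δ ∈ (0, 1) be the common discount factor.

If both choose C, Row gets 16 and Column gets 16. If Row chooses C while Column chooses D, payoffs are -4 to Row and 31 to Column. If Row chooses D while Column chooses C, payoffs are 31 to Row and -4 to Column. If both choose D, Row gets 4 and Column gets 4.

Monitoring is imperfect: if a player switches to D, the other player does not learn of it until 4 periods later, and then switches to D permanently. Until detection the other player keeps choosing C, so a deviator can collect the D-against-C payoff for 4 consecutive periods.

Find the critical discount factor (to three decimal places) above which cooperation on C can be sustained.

A deviator earns 31 for 4 periods, then 4 forever; cooperating earns 16 forever. Multiplying the IC by (1−δ):
16 ≥ 31(1−δ^4) + 4δ^4, so 27·δ^4 ≥ 15 and δ^4 ≥ 5/9.
δ ≥ (5/9)^(1/4) ≈ 0.863.

0.863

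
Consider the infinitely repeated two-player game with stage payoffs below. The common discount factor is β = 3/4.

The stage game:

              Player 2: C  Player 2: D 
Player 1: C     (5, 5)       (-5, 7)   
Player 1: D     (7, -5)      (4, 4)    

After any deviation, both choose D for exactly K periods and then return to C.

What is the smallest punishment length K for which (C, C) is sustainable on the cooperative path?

4

Need Σ_{k=1}^{K} β^k ≥ (7−5)/(5−4) = 2.0000 at β = 3/4.
At K = 3 the sum is 1.7344 < 2.0000; at K = 4 it is 2.0508 ≥ 2.0000.
So the minimum punishment length is K = 4.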